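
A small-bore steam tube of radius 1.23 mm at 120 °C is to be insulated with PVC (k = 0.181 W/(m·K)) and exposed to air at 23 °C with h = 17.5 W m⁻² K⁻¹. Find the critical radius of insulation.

r_cr = 1.03 cm

For a cylinder, r_cr = k_ins/h = 0.181/17.5 = 0.0103 m = 1.03 cm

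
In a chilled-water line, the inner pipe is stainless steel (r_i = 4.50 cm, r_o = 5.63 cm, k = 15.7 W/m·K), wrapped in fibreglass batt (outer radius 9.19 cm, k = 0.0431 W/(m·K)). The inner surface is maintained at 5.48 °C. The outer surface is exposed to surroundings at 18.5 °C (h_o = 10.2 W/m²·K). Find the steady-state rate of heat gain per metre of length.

Series thermal resistances, inner to outer:
  R'_stainless steel = ln(0.0563/0.0450)/(2πk) = 0.2240/(2π·15.7) = 0.002271 m·K/W
  R'_fibreglass batt = ln(0.0919/0.0563)/(2πk) = 0.4900/(2π·0.0431) = 1.809 m·K/W
  R'_conv,out = 1/(2πr h) = 1/(2π·0.0919·10.2) = 0.1698 m·K/W
ΣR = 0.002271 + 1.809 + 0.1698 = 1.981 m·K/W
Q' = ΔT/ΣR = (5.48 °C − 18.5 °C)/1.981 = -6.57 W/m
(Negative Q' ⇒ heat flows inward; heat gain = 6.57 W/m.)

Q' = 6.57 W/m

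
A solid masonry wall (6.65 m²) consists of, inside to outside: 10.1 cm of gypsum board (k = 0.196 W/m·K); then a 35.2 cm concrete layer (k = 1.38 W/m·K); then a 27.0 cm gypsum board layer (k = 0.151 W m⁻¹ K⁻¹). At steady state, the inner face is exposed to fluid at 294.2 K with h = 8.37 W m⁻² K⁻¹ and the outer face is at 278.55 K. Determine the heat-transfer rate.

Q = 38.9 W

Series thermal resistances, inner to outer:
  R_conv,in = 1/(hA) = 1/(8.37·6.65) = 0.01797 K/W
  R_gypsum board = L/(kA) = 0.101/(0.196·6.65) = 0.07749 K/W
  R_concrete = L/(kA) = 0.352/(1.38·6.65) = 0.03836 K/W
  R_gypsum board = L/(kA) = 0.270/(0.151·6.65) = 0.2689 K/W
ΣR = 0.01797 + 0.07749 + 0.03836 + 0.2689 = 0.4027 K/W
Q = ΔT/ΣR = (294.2 K − 278.55 K)/0.4027 = 38.9 W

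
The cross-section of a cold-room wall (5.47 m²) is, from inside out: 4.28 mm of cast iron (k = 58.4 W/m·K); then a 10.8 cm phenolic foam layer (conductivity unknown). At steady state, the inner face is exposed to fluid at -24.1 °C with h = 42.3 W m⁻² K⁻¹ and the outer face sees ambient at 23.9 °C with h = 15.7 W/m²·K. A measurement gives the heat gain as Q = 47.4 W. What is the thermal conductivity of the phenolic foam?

k = 0.0198 W/m·K

ΣR = ΔT/Q = |-24.1 − 23.9|/47.4 = 1.013 K/W
Known resistances:
  R_conv,in = 1/(hA) = 1/(42.3·5.47) = 0.004322 K/W
  R_cast iron = L/(kA) = 0.00428/(58.4·5.47) = 1.340×10^-5 K/W
  R_conv,out = 1/(hA) = 1/(15.7·5.47) = 0.01164 K/W
R_phenolic foam = ΣR − ΣR_known = 1.013 − 0.01598 = 0.9970 K/W
L/(kA) = 0.9970 ⇒ k = 0.108/(0.9970·5.47) = 0.0198 W/m·K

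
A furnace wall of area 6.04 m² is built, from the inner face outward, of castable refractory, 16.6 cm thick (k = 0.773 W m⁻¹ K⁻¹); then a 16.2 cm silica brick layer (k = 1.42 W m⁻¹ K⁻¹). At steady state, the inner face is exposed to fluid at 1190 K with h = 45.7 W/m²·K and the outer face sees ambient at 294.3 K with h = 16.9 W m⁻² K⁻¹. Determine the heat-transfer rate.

Series thermal resistances, inner to outer:
  R_conv,in = 1/(hA) = 1/(45.7·6.04) = 0.003623 K/W
  R_castable refractory = L/(kA) = 0.166/(0.773·6.04) = 0.03555 K/W
  R_silica brick = L/(kA) = 0.162/(1.42·6.04) = 0.01889 K/W
  R_conv,out = 1/(hA) = 1/(16.9·6.04) = 0.009797 K/W
ΣR = 0.003623 + 0.03555 + 0.01889 + 0.009797 = 0.06786 K/W
Q = ΔT/ΣR = (1190 K − 294.3 K)/0.06786 = 13200 W

Q = 13200 W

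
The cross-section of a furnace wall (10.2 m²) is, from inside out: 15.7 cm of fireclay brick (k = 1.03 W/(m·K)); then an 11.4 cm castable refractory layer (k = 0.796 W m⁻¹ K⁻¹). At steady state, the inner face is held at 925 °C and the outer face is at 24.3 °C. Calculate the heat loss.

Q = 31.1 kW

Series thermal resistances, inner to outer:
  R_fireclay brick = L/(kA) = 0.157/(1.03·10.2) = 0.01494 K/W
  R_castable refractory = L/(kA) = 0.114/(0.796·10.2) = 0.01404 K/W
ΣR = 0.01494 + 0.01404 = 0.02898 K/W
Q = ΔT/ΣR = (925 °C − 24.3 °C)/0.02898 = 31100 W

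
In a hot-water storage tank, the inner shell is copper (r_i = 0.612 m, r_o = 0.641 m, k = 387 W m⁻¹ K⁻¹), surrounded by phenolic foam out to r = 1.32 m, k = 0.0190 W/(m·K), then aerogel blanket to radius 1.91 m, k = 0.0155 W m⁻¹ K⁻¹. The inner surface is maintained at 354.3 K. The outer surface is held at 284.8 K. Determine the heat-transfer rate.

Q = 15.2 W

Resistance network (inner→outer):
  R_copper = (1/0.612 − 1/0.641)/(4πk) = 0.07392/(4π·387) = 1.520×10^-5 K/W
  R_phenolic foam = (1/0.641 − 1/1.32)/(4πk) = 0.8025/(4π·0.0190) = 3.361 K/W
  R_aerogel blanket = (1/1.32 − 1/1.91)/(4πk) = 0.2340/(4π·0.0155) = 1.201 K/W
ΣR = 1.520×10^-5 + 3.361 + 1.201 = 4.562 K/W
Q = ΔT/ΣR = (354.3 K − 284.8 K)/4.562 = 15.2 W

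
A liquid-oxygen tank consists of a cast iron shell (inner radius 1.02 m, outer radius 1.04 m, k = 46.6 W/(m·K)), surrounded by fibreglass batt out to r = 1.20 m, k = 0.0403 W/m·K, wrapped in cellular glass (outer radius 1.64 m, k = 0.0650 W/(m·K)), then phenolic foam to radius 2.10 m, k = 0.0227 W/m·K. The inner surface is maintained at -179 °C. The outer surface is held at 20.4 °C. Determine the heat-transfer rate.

Treat each layer as a resistance in series:
  R_cast iron = (1/1.02 − 1/1.04)/(4πk) = 0.01885/(4π·46.6) = 3.220×10^-5 K/W
  R_fibreglass batt = (1/1.04 − 1/1.20)/(4πk) = 0.1282/(4π·0.0403) = 0.2532 K/W
  R_cellular glass = (1/1.20 − 1/1.64)/(4πk) = 0.2236/(4π·0.0650) = 0.2737 K/W
  R_phenolic foam = (1/1.64 − 1/2.10)/(4πk) = 0.1336/(4π·0.0227) = 0.4682 K/W
ΣR = 3.220×10^-5 + 0.2532 + 0.2737 + 0.4682 = 0.9951 K/W
Q = ΔT/ΣR = (-179 °C − 20.4 °C)/0.9951 = -200 W
(Negative Q ⇒ heat flows inward; heat gain = 200 W.)

Q = 200 W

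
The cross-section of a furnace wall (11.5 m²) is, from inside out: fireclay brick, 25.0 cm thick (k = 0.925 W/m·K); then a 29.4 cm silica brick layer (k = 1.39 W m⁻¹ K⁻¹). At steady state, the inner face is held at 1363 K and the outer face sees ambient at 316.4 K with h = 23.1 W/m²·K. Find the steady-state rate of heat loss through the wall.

Q = 22.9 kW

Series thermal resistances, inner to outer:
  R_fireclay brick = L/(kA) = 0.250/(0.925·11.5) = 0.02350 K/W
  R_silica brick = L/(kA) = 0.294/(1.39·11.5) = 0.01839 K/W
  R_conv,out = 1/(hA) = 1/(23.1·11.5) = 0.003764 K/W
ΣR = 0.02350 + 0.01839 + 0.003764 = 0.04565 K/W
Q = ΔT/ΣR = (1363 K − 316.4 K)/0.04565 = 22900 W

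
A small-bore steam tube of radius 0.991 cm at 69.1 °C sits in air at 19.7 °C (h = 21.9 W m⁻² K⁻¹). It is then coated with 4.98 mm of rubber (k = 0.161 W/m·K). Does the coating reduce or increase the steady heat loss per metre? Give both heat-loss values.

reduces: 67.4 → 55.5 W/m

Critical radius for a cylinder: r_cr = k/h = 0.00735 m = 0.735 cm.
Outer radius after coating: r₂ = 0.00991 + 0.00498 = 0.01489 m.
Since r₁ ≥ r_cr, any added insulation reduces the heat loss.
Bare: R = 1/(2πr₁h) = 0.7333 m·K/W; Q = 49.4/0.7333 = 67.4 W/m.
Coated: R = R_cond + R_conv = 0.8905 m·K/W; Q = 49.4/0.8905 = 55.5 W/m.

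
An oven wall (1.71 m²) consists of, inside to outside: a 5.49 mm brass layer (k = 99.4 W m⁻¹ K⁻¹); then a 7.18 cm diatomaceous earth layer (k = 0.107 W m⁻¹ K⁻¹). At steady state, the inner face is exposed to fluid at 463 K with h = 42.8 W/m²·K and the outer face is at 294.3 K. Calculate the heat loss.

Q = 415 W

Resistance network (inner→outer):
  R_conv,in = 1/(hA) = 1/(42.8·1.71) = 0.01366 K/W
  R_brass = L/(kA) = 0.00549/(99.4·1.71) = 3.230×10^-5 K/W
  R_diatomaceous earth = L/(kA) = 0.0718/(0.107·1.71) = 0.3924 K/W
ΣR = 0.01366 + 3.230×10^-5 + 0.3924 = 0.4061 K/W
Q = ΔT/ΣR = (463 K − 294.3 K)/0.4061 = 415 W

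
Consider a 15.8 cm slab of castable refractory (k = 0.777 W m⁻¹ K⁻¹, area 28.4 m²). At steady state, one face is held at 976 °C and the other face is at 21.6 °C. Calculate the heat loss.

Q = 133 kW

Q = kA·ΔT/L = 0.777 × 28.4 × |976 °C − 21.6 °C| / 0.158 = 1.33×10^5 W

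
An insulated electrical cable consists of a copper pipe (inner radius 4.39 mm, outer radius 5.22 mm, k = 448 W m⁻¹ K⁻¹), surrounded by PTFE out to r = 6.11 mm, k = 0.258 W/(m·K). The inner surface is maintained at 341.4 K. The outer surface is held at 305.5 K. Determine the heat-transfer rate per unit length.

Series thermal resistances, inner to outer:
  R'_copper = ln(0.00522/0.00439)/(2πk) = 0.1732/(2π·448) = 6.152×10^-5 m·K/W
  R'_PTFE = ln(0.00611/0.00522)/(2πk) = 0.1574/(2π·0.258) = 0.09711 m·K/W
ΣR = 6.152×10^-5 + 0.09711 = 0.09717 m·K/W
Q' = ΔT/ΣR = (341.4 K − 305.5 K)/0.09717 = 369 W/m

Q' = 369 W/m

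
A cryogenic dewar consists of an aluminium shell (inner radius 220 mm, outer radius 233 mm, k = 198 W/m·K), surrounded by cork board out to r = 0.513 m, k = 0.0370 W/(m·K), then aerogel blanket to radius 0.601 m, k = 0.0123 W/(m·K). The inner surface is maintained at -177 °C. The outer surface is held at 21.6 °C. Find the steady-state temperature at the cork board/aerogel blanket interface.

Resistance network (inner→outer):
  R_aluminium = (1/0.220 − 1/0.233)/(4πk) = 0.2536/(4π·198) = 1.019×10^-4 K/W
  R_cork board = (1/0.233 − 1/0.513)/(4πk) = 2.343/(4π·0.0370) = 5.038 K/W
  R_aerogel blanket = (1/0.513 − 1/0.601)/(4πk) = 0.2854/(4π·0.0123) = 1.847 K/W
ΣR = 1.019×10^-4 + 5.038 + 1.847 = 6.885 K/W
Q = ΔT/ΣR = (-177 °C − 21.6 °C)/6.885 = -28.85 W
From the inner boundary to the cork board/aerogel blanket interface, ΣR_partial = 5.038 K/W.
T_interface = T_in − Q·ΣR_partial = -177 °C − (-28.85)(5.038) = -31.7 °C

T = -31.7 °C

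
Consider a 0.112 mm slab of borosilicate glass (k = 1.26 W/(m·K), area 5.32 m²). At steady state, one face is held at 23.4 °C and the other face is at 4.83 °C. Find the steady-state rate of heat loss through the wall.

Q = kA·ΔT/L = 1.26 × 5.32 × |23.4 °C − 4.83 °C| / 1.12×10^-4 = 1.11×10^6 W

Q = 1110 kW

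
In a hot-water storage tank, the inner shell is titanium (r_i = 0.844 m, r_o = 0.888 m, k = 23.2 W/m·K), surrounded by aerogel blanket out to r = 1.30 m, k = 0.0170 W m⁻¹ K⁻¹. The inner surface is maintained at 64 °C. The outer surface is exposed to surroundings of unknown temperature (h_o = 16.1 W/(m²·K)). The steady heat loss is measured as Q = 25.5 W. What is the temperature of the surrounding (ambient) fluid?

T_out = 21.3 °C

Series resistances:
  R_titanium = (1/0.844 − 1/0.888)/(4πk) = 0.05871/(4π·23.2) = 2.014×10^-4 K/W
  R_aerogel blanket = (1/0.888 − 1/1.30)/(4πk) = 0.3569/(4π·0.0170) = 1.671 K/W
  R_conv,out = 1/(4πr²h) = 1/(4π·1.30²·16.1) = 0.002925 K/W
ΣR = 1.674 K/W
ΔT = Q·ΣR = 25.5 × 1.674 = 42.69 K
Heat flows outward, so T_out = T_in − ΔT = 64 − 42.69 = 21.3 °C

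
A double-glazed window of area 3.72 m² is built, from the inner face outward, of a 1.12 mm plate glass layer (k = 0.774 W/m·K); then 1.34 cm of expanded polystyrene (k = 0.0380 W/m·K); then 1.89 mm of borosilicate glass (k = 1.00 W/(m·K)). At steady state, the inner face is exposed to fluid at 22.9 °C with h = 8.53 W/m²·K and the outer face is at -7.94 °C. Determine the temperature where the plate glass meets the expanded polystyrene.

T = 15.2 °C

Treat each layer as a resistance in series:
  R_conv,in = 1/(hA) = 1/(8.53·3.72) = 0.03151 K/W
  R_plate glass = L/(kA) = 0.00112/(0.774·3.72) = 3.890×10^-4 K/W
  R_expanded polystyrene = L/(kA) = 0.0134/(0.0380·3.72) = 0.09479 K/W
  R_borosilicate glass = L/(kA) = 0.00189/(1.00·3.72) = 5.081×10^-4 K/W
ΣR = 0.03151 + 3.890×10^-4 + 0.09479 + 5.081×10^-4 = 0.1272 K/W
Q = ΔT/ΣR = (22.9 °C − -7.94 °C)/0.1272 = 242.5 W
From the inner boundary to the plate glass/expanded polystyrene interface, ΣR_partial = 0.03190 K/W.
T_interface = T_in − Q·ΣR_partial = 22.9 °C − (242.5)(0.03190) = 15.2 °C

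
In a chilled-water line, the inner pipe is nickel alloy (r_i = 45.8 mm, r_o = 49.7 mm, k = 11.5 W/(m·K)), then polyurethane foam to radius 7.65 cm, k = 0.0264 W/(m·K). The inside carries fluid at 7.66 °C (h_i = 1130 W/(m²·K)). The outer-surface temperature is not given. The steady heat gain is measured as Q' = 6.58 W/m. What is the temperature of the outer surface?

Series resistances:
  R'_conv,in = 1/(2πr h) = 1/(2π·0.0458·1130) = 0.003075 m·K/W
  R'_nickel alloy = ln(0.0497/0.0458)/(2πk) = 0.08172/(2π·11.5) = 0.001131 m·K/W
  R'_polyurethane foam = ln(0.0765/0.0497)/(2πk) = 0.4313/(2π·0.0264) = 2.600 m·K/W
ΣR = 2.604 m·K/W
ΔT = Q'·ΣR = 6.58 × 2.604 = 17.13 K
Heat flows inward, so T_out = T_in + ΔT = 7.66 + 17.13 = 24.8 °C

T_out = 24.8 °C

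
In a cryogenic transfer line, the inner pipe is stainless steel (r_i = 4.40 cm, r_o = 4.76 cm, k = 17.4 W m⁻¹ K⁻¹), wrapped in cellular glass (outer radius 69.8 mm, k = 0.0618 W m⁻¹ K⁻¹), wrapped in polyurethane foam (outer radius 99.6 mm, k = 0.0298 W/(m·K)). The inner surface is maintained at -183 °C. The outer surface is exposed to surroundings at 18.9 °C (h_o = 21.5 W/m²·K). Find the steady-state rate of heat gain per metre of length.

Q' = 68.2 W/m

Treat each layer as a resistance in series:
  R'_stainless steel = ln(0.0476/0.0440)/(2πk) = 0.07864/(2π·17.4) = 7.193×10^-4 m·K/W
  R'_cellular glass = ln(0.0698/0.0476)/(2πk) = 0.3828/(2π·0.0618) = 0.9858 m·K/W
  R'_polyurethane foam = ln(0.0996/0.0698)/(2πk) = 0.3555/(2π·0.0298) = 1.899 m·K/W
  R'_conv,out = 1/(2πr h) = 1/(2π·0.0996·21.5) = 0.07432 m·K/W
ΣR = 7.193×10^-4 + 0.9858 + 1.899 + 0.07432 = 2.960 m·K/W
Q' = ΔT/ΣR = (-183 °C − 18.9 °C)/2.960 = -68.2 W/m
(Negative Q' ⇒ heat flows inward; heat gain = 68.2 W/m.)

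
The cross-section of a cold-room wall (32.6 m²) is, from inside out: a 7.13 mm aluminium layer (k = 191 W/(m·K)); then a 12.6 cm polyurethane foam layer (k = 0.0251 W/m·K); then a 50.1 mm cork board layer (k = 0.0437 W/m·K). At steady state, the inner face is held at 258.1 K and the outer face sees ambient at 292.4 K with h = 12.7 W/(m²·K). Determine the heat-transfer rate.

Series thermal resistances, inner to outer:
  R_aluminium = L/(kA) = 0.00713/(191·32.6) = 1.145×10^-6 K/W
  R_polyurethane foam = L/(kA) = 0.126/(0.0251·32.6) = 0.1540 K/W
  R_cork board = L/(kA) = 0.0501/(0.0437·32.6) = 0.03517 K/W
  R_conv,out = 1/(hA) = 1/(12.7·32.6) = 0.002415 K/W
ΣR = 1.145×10^-6 + 0.1540 + 0.03517 + 0.002415 = 0.1916 K/W
Q = ΔT/ΣR = (258.1 K − 292.4 K)/0.1916 = -179 W
(Negative Q ⇒ heat flows inward; heat gain = 179 W.)

Q = 179 W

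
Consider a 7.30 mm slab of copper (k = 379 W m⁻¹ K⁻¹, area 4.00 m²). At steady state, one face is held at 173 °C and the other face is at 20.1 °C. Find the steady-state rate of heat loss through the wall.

Q = 31800 kW

Q = kA·ΔT/L = 379 × 4.00 × |173 °C − 20.1 °C| / 0.00730 = 3.18×10^7 W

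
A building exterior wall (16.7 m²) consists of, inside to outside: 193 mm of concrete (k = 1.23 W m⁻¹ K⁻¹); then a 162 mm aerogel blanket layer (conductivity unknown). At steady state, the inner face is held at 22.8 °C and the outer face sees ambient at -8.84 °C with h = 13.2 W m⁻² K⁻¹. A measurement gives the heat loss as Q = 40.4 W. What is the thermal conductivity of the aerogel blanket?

k = 0.0126 W/m·K

ΣR = ΔT/Q = |22.8 − -8.84|/40.4 = 0.7832 K/W
Known resistances:
  R_concrete = L/(kA) = 0.193/(1.23·16.7) = 0.009396 K/W
  R_conv,out = 1/(hA) = 1/(13.2·16.7) = 0.004536 K/W
R_aerogel blanket = ΣR − ΣR_known = 0.7832 − 0.01393 = 0.7693 K/W
L/(kA) = 0.7693 ⇒ k = 0.162/(0.7693·16.7) = 0.0126 W/m·K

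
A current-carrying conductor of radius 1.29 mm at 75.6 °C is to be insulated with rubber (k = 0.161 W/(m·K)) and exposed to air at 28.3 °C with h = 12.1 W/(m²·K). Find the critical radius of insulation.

r_cr = 1.33 cm

For a cylinder, r_cr = k_ins/h = 0.161/12.1 = 0.0133 m = 1.33 cm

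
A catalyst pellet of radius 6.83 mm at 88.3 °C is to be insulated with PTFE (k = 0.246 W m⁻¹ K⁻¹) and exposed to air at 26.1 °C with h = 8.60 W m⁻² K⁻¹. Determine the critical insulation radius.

r_cr = 5.72 cm

For a sphere, r_cr = 2k_ins/h = 2·0.246/8.60 = 0.0572 m = 5.72 cm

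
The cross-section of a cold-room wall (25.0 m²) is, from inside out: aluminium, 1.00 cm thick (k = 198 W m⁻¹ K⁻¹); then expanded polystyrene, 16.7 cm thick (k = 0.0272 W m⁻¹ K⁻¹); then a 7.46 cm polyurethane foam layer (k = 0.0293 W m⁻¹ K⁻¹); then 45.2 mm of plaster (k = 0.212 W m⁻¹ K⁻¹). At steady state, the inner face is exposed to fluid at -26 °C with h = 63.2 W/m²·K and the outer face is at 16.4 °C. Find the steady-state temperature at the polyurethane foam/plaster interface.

Series thermal resistances, inner to outer:
  R_conv,in = 1/(hA) = 1/(63.2·25.0) = 6.329×10^-4 K/W
  R_aluminium = L/(kA) = 0.0100/(198·25.0) = 2.020×10^-6 K/W
  R_expanded polystyrene = L/(kA) = 0.167/(0.0272·25.0) = 0.2456 K/W
  R_polyurethane foam = L/(kA) = 0.0746/(0.0293·25.0) = 0.1018 K/W
  R_plaster = L/(kA) = 0.0452/(0.212·25.0) = 0.008528 K/W
ΣR = 6.329×10^-4 + 2.020×10^-6 + 0.2456 + 0.1018 + 0.008528 = 0.3566 K/W
Q = ΔT/ΣR = (-26 °C − 16.4 °C)/0.3566 = -118.9 W
From the inner boundary to the polyurethane foam/plaster interface, ΣR_partial = 0.3480 K/W.
T_interface = T_in − Q·ΣR_partial = -26 °C − (-118.9)(0.3480) = 15.4 °C

T = 15.4 °C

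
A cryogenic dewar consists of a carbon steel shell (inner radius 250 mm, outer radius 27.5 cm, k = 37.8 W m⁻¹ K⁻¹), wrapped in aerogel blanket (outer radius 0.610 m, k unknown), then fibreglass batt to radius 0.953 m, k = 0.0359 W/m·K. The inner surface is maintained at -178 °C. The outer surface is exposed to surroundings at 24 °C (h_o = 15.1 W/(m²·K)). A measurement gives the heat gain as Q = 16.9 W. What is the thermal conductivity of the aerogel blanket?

k = 0.0149 W/m·K

ΣR = ΔT/Q = |-178 − 24|/16.9 = 11.95 K/W
Known resistances:
  R_carbon steel = (1/0.250 − 1/0.275)/(4πk) = 0.3636/(4π·37.8) = 7.655×10^-4 K/W
  R_fibreglass batt = (1/0.610 − 1/0.953)/(4πk) = 0.5900/(4π·0.0359) = 1.308 K/W
  R_conv,out = 1/(4πr²h) = 1/(4π·0.953²·15.1) = 0.005803 K/W
R_aerogel blanket = ΣR − ΣR_known = 11.95 − 1.315 = 10.63 K/W
(1/r₁−1/r₂)/(4πk) = 10.63 ⇒ k = 1.997/(4π·10.63) = 0.0149 W/m·K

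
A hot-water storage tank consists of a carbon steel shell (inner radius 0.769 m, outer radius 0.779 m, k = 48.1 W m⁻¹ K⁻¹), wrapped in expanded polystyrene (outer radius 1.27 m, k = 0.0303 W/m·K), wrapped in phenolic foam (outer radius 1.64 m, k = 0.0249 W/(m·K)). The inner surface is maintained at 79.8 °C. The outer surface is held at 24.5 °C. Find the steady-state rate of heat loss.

Q = 29.6 W

Resistance network (inner→outer):
  R_carbon steel = (1/0.769 − 1/0.779)/(4πk) = 0.01669/(4π·48.1) = 2.762×10^-5 K/W
  R_expanded polystyrene = (1/0.779 − 1/1.27)/(4πk) = 0.4963/(4π·0.0303) = 1.303 K/W
  R_phenolic foam = (1/1.27 − 1/1.64)/(4πk) = 0.1776/(4π·0.0249) = 0.5677 K/W
ΣR = 2.762×10^-5 + 1.303 + 0.5677 = 1.871 K/W
Q = ΔT/ΣR = (79.8 °C − 24.5 °C)/1.871 = 29.6 W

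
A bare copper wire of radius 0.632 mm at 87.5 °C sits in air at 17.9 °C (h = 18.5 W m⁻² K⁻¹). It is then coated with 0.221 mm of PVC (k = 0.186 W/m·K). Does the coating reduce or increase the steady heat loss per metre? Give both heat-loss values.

Critical radius for a cylinder: r_cr = k/h = 0.0101 m = 1.01 cm.
Outer radius after coating: r₂ = 6.32×10^-4 + 2.21×10^-4 = 0.000853 m.
Since r₁ < r_cr and r₂ ≤ r_cr, the coating moves toward the maximum at r_cr — heat loss rises.
Bare: R = 1/(2πr₁h) = 13.61 m·K/W; Q = 69.6/13.61 = 5.11 W/m.
Coated: R = R_cond + R_conv = 10.34 m·K/W; Q = 69.6/10.34 = 6.73 W/m.

increases: 5.11 → 6.73 W/m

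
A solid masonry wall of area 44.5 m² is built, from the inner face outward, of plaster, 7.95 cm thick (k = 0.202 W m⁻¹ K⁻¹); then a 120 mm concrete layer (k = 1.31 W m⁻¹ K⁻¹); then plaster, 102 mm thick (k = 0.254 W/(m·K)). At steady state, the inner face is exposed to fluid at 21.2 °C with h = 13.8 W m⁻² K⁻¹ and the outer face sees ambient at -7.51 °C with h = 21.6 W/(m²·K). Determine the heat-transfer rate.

Q = 1270 W

Series thermal resistances, inner to outer:
  R_conv,in = 1/(hA) = 1/(13.8·44.5) = 0.001628 K/W
  R_plaster = L/(kA) = 0.0795/(0.202·44.5) = 0.008844 K/W
  R_concrete = L/(kA) = 0.120/(1.31·44.5) = 0.002058 K/W
  R_plaster = L/(kA) = 0.102/(0.254·44.5) = 0.009024 K/W
  R_conv,out = 1/(hA) = 1/(21.6·44.5) = 0.001040 K/W
ΣR = 0.001628 + 0.008844 + 0.002058 + 0.009024 + 0.001040 = 0.02259 K/W
Q = ΔT/ΣR = (21.2 °C − -7.51 °C)/0.02259 = 1270 W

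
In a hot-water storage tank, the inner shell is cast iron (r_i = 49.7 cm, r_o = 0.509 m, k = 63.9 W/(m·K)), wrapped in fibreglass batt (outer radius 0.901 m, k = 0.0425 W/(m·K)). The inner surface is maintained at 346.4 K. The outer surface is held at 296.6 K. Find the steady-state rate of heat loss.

Treat each layer as a resistance in series:
  R_cast iron = (1/0.497 − 1/0.509)/(4πk) = 0.04744/(4π·63.9) = 5.907×10^-5 K/W
  R_fibreglass batt = (1/0.509 − 1/0.901)/(4πk) = 0.8548/(4π·0.0425) = 1.600 K/W
ΣR = 5.907×10^-5 + 1.600 = 1.600 K/W
Q = ΔT/ΣR = (346.4 K − 296.6 K)/1.600 = 31.1 W

Q = 31.1 W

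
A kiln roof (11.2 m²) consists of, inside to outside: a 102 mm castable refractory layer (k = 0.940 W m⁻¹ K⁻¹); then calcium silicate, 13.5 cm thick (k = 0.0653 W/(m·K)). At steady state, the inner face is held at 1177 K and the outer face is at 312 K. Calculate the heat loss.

Treat each layer as a resistance in series:
  R_castable refractory = L/(kA) = 0.102/(0.940·11.2) = 0.009688 K/W
  R_calcium silicate = L/(kA) = 0.135/(0.0653·11.2) = 0.1846 K/W
ΣR = 0.009688 + 0.1846 = 0.1943 K/W
Q = ΔT/ΣR = (1177 K − 312 K)/0.1943 = 4450 W

Q = 4450 W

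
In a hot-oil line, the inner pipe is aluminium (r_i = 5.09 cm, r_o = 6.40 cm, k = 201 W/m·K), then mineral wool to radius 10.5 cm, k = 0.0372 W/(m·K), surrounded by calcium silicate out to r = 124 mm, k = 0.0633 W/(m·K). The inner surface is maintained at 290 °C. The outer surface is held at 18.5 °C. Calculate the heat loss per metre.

Resistance network (inner→outer):
  R'_aluminium = ln(0.0640/0.0509)/(2πk) = 0.2290/(2π·201) = 1.813×10^-4 m·K/W
  R'_mineral wool = ln(0.105/0.0640)/(2πk) = 0.4951/(2π·0.0372) = 2.118 m·K/W
  R'_calcium silicate = ln(0.124/0.105)/(2πk) = 0.1663/(2π·0.0633) = 0.4182 m·K/W
ΣR = 1.813×10^-4 + 2.118 + 0.4182 = 2.536 m·K/W
Q' = ΔT/ΣR = (290 °C − 18.5 °C)/2.536 = 107 W/m

Q' = 107 W/m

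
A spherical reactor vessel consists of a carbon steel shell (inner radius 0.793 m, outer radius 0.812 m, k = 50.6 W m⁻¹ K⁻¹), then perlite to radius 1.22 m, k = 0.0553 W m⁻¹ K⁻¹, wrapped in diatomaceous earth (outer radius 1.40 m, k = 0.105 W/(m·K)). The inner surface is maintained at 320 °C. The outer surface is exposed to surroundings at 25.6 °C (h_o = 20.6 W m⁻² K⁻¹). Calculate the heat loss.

Series thermal resistances, inner to outer:
  R_carbon steel = (1/0.793 − 1/0.812)/(4πk) = 0.02951/(4π·50.6) = 4.640×10^-5 K/W
  R_perlite = (1/0.812 − 1/1.22)/(4πk) = 0.4119/(4π·0.0553) = 0.5927 K/W
  R_diatomaceous earth = (1/1.22 − 1/1.40)/(4πk) = 0.1054/(4π·0.105) = 0.07987 K/W
  R_conv,out = 1/(4πr²h) = 1/(4π·1.40²·20.6) = 0.001971 K/W
ΣR = 4.640×10^-5 + 0.5927 + 0.07987 + 0.001971 = 0.6746 K/W
Q = ΔT/ΣR = (320 °C − 25.6 °C)/0.6746 = 436 W

Q = 436 W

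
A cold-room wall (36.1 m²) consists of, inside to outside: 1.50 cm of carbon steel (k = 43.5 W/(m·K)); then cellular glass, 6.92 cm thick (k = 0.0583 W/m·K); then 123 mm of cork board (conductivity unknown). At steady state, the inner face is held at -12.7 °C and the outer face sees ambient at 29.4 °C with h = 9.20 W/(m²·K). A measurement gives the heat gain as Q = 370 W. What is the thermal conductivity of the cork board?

ΣR = ΔT/Q = |-12.7 − 29.4|/370 = 0.1138 K/W
Known resistances:
  R_carbon steel = L/(kA) = 0.0150/(43.5·36.1) = 9.552×10^-6 K/W
  R_cellular glass = L/(kA) = 0.0692/(0.0583·36.1) = 0.03288 K/W
  R_conv,out = 1/(hA) = 1/(9.20·36.1) = 0.003011 K/W
R_cork board = ΣR − ΣR_known = 0.1138 − 0.03590 = 0.07790 K/W
L/(kA) = 0.07790 ⇒ k = 0.123/(0.07790·36.1) = 0.0437 W/m·K

k = 0.0437 W/m·K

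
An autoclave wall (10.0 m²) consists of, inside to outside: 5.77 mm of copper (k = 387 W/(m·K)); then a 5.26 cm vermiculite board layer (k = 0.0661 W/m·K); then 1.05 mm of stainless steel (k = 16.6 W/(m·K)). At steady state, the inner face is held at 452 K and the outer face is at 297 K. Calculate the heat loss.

Resistance network (inner→outer):
  R_copper = L/(kA) = 0.00577/(387·10.0) = 1.491×10^-6 K/W
  R_vermiculite board = L/(kA) = 0.0526/(0.0661·10.0) = 0.07958 K/W
  R_stainless steel = L/(kA) = 0.00105/(16.6·10.0) = 6.325×10^-6 K/W
ΣR = 1.491×10^-6 + 0.07958 + 6.325×10^-6 = 0.07959 K/W
Q = ΔT/ΣR = (452 K − 297 K)/0.07959 = 1950 W

Q = 1950 W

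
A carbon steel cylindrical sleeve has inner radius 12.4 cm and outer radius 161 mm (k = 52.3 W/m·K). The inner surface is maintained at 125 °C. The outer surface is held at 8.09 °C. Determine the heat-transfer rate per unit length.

Q' = 2πk·ΔT/ln(r₂/r₁) = 2π × 52.3 × 116.91 / ln(0.161/0.124) = 1.47×10^5 W/m

Q' = 1.47×10^5 W/m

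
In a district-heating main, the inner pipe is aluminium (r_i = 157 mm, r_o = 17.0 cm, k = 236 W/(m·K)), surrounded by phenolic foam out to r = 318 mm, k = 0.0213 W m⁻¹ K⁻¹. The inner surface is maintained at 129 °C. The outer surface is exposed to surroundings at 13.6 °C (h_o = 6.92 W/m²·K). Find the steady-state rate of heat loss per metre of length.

Series thermal resistances, inner to outer:
  R'_aluminium = ln(0.170/0.157)/(2πk) = 0.07955/(2π·236) = 5.365×10^-5 m·K/W
  R'_phenolic foam = ln(0.318/0.170)/(2πk) = 0.6263/(2π·0.0213) = 4.679 m·K/W
  R'_conv,out = 1/(2πr h) = 1/(2π·0.318·6.92) = 0.07232 m·K/W
ΣR = 5.365×10^-5 + 4.679 + 0.07232 = 4.751 m·K/W
Q' = ΔT/ΣR = (129 °C − 13.6 °C)/4.751 = 24.3 W/m

Q' = 24.3 W/m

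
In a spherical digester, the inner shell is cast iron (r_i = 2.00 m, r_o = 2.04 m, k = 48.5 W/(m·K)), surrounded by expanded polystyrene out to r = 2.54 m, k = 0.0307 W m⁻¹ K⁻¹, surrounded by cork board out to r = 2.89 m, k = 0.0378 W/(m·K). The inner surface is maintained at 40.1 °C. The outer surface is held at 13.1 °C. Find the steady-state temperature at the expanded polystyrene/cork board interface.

T = 20.8 °C

Series thermal resistances, inner to outer:
  R_cast iron = (1/2.00 − 1/2.04)/(4πk) = 0.009804/(4π·48.5) = 1.609×10^-5 K/W
  R_expanded polystyrene = (1/2.04 − 1/2.54)/(4πk) = 0.09650/(4π·0.0307) = 0.2501 K/W
  R_cork board = (1/2.54 − 1/2.89)/(4πk) = 0.04768/(4π·0.0378) = 0.1004 K/W
ΣR = 1.609×10^-5 + 0.2501 + 0.1004 = 0.3505 K/W
Q = ΔT/ΣR = (40.1 °C − 13.1 °C)/0.3505 = 77.03 W
From the inner boundary to the expanded polystyrene/cork board interface, ΣR_partial = 0.2501 K/W.
T_interface = T_in − Q·ΣR_partial = 40.1 °C − (77.03)(0.2501) = 20.8 °C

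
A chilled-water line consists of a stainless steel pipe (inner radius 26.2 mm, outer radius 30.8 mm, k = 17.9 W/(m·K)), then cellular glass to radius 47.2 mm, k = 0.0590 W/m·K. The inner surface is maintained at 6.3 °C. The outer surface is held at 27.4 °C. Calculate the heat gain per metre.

Q' = 18.3 W/m

Resistance network (inner→outer):
  R'_stainless steel = ln(0.0308/0.0262)/(2πk) = 0.1618/(2π·17.9) = 0.001438 m·K/W
  R'_cellular glass = ln(0.0472/0.0308)/(2πk) = 0.4269/(2π·0.0590) = 1.152 m·K/W
ΣR = 0.001438 + 1.152 = 1.153 m·K/W
Q' = ΔT/ΣR = (6.3 °C − 27.4 °C)/1.153 = -18.3 W/m
(Negative Q' ⇒ heat flows inward; heat gain = 18.3 W/m.)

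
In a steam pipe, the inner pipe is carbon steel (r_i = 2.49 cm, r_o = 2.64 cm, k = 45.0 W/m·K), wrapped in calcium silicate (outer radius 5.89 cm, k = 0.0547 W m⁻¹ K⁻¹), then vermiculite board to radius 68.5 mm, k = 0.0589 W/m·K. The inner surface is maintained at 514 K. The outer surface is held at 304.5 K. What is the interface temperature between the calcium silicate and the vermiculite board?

T = 335.7 K

Treat each layer as a resistance in series:
  R'_carbon steel = ln(0.0264/0.0249)/(2πk) = 0.05850/(2π·45.0) = 2.069×10^-4 m·K/W
  R'_calcium silicate = ln(0.0589/0.0264)/(2πk) = 0.8025/(2π·0.0547) = 2.335 m·K/W
  R'_vermiculite board = ln(0.0685/0.0589)/(2πk) = 0.1510/(2π·0.0589) = 0.4080 m·K/W
ΣR = 2.069×10^-4 + 2.335 + 0.4080 = 2.743 m·K/W
Q' = ΔT/ΣR = (514 K − 304.5 K)/2.743 = 76.38 W/m
From the inner boundary to the calcium silicate/vermiculite board interface, ΣR_partial = 2.335 m·K/W.
T_interface = T_in − Q'·ΣR_partial = 514 K − (76.38)(2.335) = 335.7 K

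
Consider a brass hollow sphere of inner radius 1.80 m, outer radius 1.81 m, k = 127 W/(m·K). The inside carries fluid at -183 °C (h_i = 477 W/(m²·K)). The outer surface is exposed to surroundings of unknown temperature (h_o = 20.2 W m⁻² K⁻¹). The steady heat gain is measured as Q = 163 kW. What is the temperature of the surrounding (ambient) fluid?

T_out = 21.7 °C

Sum the resistances:
  R_conv,in = 1/(4πr²h) = 1/(4π·1.80²·477) = 5.149×10^-5 K/W
  R_brass = (1/1.80 − 1/1.81)/(4πk) = 0.003069/(4π·127) = 1.923×10^-6 K/W
  R_conv,out = 1/(4πr²h) = 1/(4π·1.81²·20.2) = 0.001202 K/W
ΣR = 0.001256 K/W
ΔT = Q·ΣR = 1.63×10^5 × 0.001256 = 204.7 K
Heat flows inward, so T_out = T_in + ΔT = -183 + 204.7 = 21.7 °C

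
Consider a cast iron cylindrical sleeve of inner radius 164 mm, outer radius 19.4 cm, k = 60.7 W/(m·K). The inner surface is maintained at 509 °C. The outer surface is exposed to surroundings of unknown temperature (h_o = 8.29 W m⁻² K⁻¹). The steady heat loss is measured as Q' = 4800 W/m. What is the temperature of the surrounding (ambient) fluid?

Sum the resistances:
  R'_cast iron = ln(0.194/0.164)/(2πk) = 0.1680/(2π·60.7) = 4.405×10^-4 m·K/W
  R'_conv,out = 1/(2πr h) = 1/(2π·0.194·8.29) = 0.09896 m·K/W
ΣR = 0.09940 m·K/W
ΔT = Q'·ΣR = 4800 × 0.09940 = 477.1 K
Heat flows outward, so T_out = T_in − ΔT = 509 − 477.1 = 31.9 °C

T_out = 31.9 °C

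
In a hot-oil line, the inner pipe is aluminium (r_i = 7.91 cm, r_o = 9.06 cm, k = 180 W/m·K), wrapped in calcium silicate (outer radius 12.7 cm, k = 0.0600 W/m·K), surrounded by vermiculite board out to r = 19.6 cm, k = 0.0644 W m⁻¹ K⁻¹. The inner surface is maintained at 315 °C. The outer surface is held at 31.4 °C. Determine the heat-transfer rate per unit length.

Q' = 144 W/m

Resistance network (inner→outer):
  R'_aluminium = ln(0.0906/0.0791)/(2πk) = 0.1357/(2π·180) = 1.200×10^-4 m·K/W
  R'_calcium silicate = ln(0.127/0.0906)/(2πk) = 0.3377/(2π·0.0600) = 0.8959 m·K/W
  R'_vermiculite board = ln(0.196/0.127)/(2πk) = 0.4339/(2π·0.0644) = 1.072 m·K/W
ΣR = 1.200×10^-4 + 0.8959 + 1.072 = 1.968 m·K/W
Q' = ΔT/ΣR = (315 °C − 31.4 °C)/1.968 = 144 W/m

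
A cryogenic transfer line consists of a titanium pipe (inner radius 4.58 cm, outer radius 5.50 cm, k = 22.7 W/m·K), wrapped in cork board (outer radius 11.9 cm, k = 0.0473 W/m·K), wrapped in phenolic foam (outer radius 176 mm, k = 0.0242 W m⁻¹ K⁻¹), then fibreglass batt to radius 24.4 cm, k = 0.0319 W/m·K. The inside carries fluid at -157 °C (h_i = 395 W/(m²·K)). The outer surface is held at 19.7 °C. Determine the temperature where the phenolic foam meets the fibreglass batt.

T = -22.6 °C

Series thermal resistances, inner to outer:
  R'_conv,in = 1/(2πr h) = 1/(2π·0.0458·395) = 0.008797 m·K/W
  R'_titanium = ln(0.0550/0.0458)/(2πk) = 0.1830/(2π·22.7) = 0.001283 m·K/W
  R'_cork board = ln(0.119/0.0550)/(2πk) = 0.7718/(2π·0.0473) = 2.597 m·K/W
  R'_phenolic foam = ln(0.176/0.119)/(2πk) = 0.3914/(2π·0.0242) = 2.574 m·K/W
  R'_fibreglass batt = ln(0.244/0.176)/(2πk) = 0.3267/(2π·0.0319) = 1.630 m·K/W
ΣR = 0.008797 + 0.001283 + 2.597 + 2.574 + 1.630 = 6.811 m·K/W
Q' = ΔT/ΣR = (-157 °C − 19.7 °C)/6.811 = -25.94 W/m
From the inner boundary to the phenolic foam/fibreglass batt interface, ΣR_partial = 5.181 m·K/W.
T_interface = T_in − Q'·ΣR_partial = -157 °C − (-25.94)(5.181) = -22.6 °C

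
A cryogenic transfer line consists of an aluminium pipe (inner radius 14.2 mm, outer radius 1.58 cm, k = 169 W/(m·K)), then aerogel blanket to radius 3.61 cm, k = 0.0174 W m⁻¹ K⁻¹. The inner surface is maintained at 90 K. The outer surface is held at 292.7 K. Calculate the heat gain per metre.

Treat each layer as a resistance in series:
  R'_aluminium = ln(0.0158/0.0142)/(2πk) = 0.1068/(2π·169) = 1.005×10^-4 m·K/W
  R'_aerogel blanket = ln(0.0361/0.0158)/(2πk) = 0.8263/(2π·0.0174) = 7.558 m·K/W
ΣR = 1.005×10^-4 + 7.558 = 7.558 m·K/W
Q' = ΔT/ΣR = (90 K − 292.7 K)/7.558 = -26.8 W/m
(Negative Q' ⇒ heat flows inward; heat gain = 26.8 W/m.)

Q' = 26.8 W/m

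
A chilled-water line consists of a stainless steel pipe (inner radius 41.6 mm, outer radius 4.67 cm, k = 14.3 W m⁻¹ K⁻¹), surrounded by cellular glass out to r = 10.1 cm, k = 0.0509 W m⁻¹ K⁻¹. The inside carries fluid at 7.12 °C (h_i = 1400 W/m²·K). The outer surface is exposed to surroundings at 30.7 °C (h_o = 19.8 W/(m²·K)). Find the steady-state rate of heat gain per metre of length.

Q' = 9.45 W/m

Series thermal resistances, inner to outer:
  R'_conv,in = 1/(2πr h) = 1/(2π·0.0416·1400) = 0.002733 m·K/W
  R'_stainless steel = ln(0.0467/0.0416)/(2πk) = 0.1156/(2π·14.3) = 0.001287 m·K/W
  R'_cellular glass = ln(0.101/0.0467)/(2πk) = 0.7714/(2π·0.0509) = 2.412 m·K/W
  R'_conv,out = 1/(2πr h) = 1/(2π·0.101·19.8) = 0.07959 m·K/W
ΣR = 0.002733 + 0.001287 + 2.412 + 0.07959 = 2.496 m·K/W
Q' = ΔT/ΣR = (7.12 °C − 30.7 °C)/2.496 = -9.45 W/m
(Negative Q' ⇒ heat flows inward; heat gain = 9.45 W/m.)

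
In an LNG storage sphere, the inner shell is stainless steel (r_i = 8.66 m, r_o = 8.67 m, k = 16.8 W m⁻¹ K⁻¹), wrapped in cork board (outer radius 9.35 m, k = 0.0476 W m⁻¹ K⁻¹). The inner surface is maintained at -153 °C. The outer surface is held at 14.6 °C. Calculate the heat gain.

Q = 12.0 kW

Treat each layer as a resistance in series:
  R_stainless steel = (1/8.66 − 1/8.67)/(4πk) = 1.332×10^-4/(4π·16.8) = 6.309×10^-7 K/W
  R_cork board = (1/8.67 − 1/9.35)/(4πk) = 0.008388/(4π·0.0476) = 0.01402 K/W
ΣR = 6.309×10^-7 + 0.01402 = 0.01402 K/W
Q = ΔT/ΣR = (-153 °C − 14.6 °C)/0.01402 = -12000 W
(Negative Q ⇒ heat flows inward; heat gain = 12000 W.)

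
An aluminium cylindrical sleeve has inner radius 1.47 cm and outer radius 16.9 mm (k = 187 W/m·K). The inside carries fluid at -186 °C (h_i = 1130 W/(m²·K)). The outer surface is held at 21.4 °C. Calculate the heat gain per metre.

Treat each layer as a resistance in series:
  R'_conv,in = 1/(2πr h) = 1/(2π·0.0147·1130) = 0.009581 m·K/W
  R'_aluminium = ln(0.0169/0.0147)/(2πk) = 0.1395/(2π·187) = 1.187×10^-4 m·K/W
ΣR = 0.009581 + 1.187×10^-4 = 0.009700 m·K/W
Q' = ΔT/ΣR = (-186 °C − 21.4 °C)/0.009700 = -21400 W/m
(Negative Q' ⇒ heat flows inward; heat gain = 21400 W/m.)

Q' = 21.4 kW/m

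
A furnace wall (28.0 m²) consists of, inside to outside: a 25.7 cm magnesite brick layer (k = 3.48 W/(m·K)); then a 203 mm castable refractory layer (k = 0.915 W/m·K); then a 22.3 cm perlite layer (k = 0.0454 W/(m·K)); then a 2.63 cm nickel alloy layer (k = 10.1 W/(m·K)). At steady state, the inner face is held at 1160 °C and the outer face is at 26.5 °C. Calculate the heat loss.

Q = 6090 W

Treat each layer as a resistance in series:
  R_magnesite brick = L/(kA) = 0.257/(3.48·28.0) = 0.002638 K/W
  R_castable refractory = L/(kA) = 0.203/(0.915·28.0) = 0.007923 K/W
  R_perlite = L/(kA) = 0.223/(0.0454·28.0) = 0.1754 K/W
  R_nickel alloy = L/(kA) = 0.0263/(10.1·28.0) = 9.300×10^-5 K/W
ΣR = 0.002638 + 0.007923 + 0.1754 + 9.300×10^-5 = 0.1861 K/W
Q = ΔT/ΣR = (1160 °C − 26.5 °C)/0.1861 = 6090 W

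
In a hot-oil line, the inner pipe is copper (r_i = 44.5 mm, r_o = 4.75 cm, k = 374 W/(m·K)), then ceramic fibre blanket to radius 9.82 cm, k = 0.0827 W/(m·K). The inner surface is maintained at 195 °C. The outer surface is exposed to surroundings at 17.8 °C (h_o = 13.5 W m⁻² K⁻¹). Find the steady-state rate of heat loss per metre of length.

Series thermal resistances, inner to outer:
  R'_copper = ln(0.0475/0.0445)/(2πk) = 0.06524/(2π·374) = 2.776×10^-5 m·K/W
  R'_ceramic fibre blanket = ln(0.0982/0.0475)/(2πk) = 0.7263/(2π·0.0827) = 1.398 m·K/W
  R'_conv,out = 1/(2πr h) = 1/(2π·0.0982·13.5) = 0.1201 m·K/W
ΣR = 2.776×10^-5 + 1.398 + 0.1201 = 1.518 m·K/W
Q' = ΔT/ΣR = (195 °C − 17.8 °C)/1.518 = 117 W/m

Q' = 117 W/m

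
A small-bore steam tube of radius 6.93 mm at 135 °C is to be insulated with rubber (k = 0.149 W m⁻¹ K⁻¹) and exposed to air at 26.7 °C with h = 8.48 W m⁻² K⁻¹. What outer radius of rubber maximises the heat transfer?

r_cr = 1.76 cm

For a cylinder, r_cr = k_ins/h = 0.149/8.48 = 0.0176 m = 1.76 cm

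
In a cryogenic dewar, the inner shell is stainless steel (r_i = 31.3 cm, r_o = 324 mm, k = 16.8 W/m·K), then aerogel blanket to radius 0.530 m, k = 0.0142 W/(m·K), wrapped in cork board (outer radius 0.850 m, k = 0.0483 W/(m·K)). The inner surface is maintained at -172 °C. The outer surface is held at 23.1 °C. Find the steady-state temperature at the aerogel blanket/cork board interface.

Series thermal resistances, inner to outer:
  R_stainless steel = (1/0.313 − 1/0.324)/(4πk) = 0.1085/(4π·16.8) = 5.138×10^-4 K/W
  R_aerogel blanket = (1/0.324 − 1/0.530)/(4πk) = 1.200/(4π·0.0142) = 6.723 K/W
  R_cork board = (1/0.530 − 1/0.850)/(4πk) = 0.7103/(4π·0.0483) = 1.170 K/W
ΣR = 5.138×10^-4 + 6.723 + 1.170 = 7.894 K/W
Q = ΔT/ΣR = (-172 °C − 23.1 °C)/7.894 = -24.71 W
From the inner boundary to the aerogel blanket/cork board interface, ΣR_partial = 6.724 K/W.
T_interface = T_in − Q·ΣR_partial = -172 °C − (-24.71)(6.724) = -5.8 °C

T = -5.8 °C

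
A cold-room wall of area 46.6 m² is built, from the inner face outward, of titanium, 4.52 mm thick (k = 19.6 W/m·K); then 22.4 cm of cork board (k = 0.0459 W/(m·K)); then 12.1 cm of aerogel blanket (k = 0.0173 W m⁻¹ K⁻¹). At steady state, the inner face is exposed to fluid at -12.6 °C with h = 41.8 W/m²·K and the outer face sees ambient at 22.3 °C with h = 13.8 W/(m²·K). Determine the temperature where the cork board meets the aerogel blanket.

Treat each layer as a resistance in series:
  R_conv,in = 1/(hA) = 1/(41.8·46.6) = 5.134×10^-4 K/W
  R_titanium = L/(kA) = 0.00452/(19.6·46.6) = 4.949×10^-6 K/W
  R_cork board = L/(kA) = 0.224/(0.0459·46.6) = 0.1047 K/W
  R_aerogel blanket = L/(kA) = 0.121/(0.0173·46.6) = 0.1501 K/W
  R_conv,out = 1/(hA) = 1/(13.8·46.6) = 0.001555 K/W
ΣR = 5.134×10^-4 + 4.949×10^-6 + 0.1047 + 0.1501 + 0.001555 = 0.2569 K/W
Q = ΔT/ΣR = (-12.6 °C − 22.3 °C)/0.2569 = -135.9 W
From the inner boundary to the cork board/aerogel blanket interface, ΣR_partial = 0.1052 K/W.
T_interface = T_in − Q·ΣR_partial = -12.6 °C − (-135.9)(0.1052) = 1.70 °C

T = 1.70 °C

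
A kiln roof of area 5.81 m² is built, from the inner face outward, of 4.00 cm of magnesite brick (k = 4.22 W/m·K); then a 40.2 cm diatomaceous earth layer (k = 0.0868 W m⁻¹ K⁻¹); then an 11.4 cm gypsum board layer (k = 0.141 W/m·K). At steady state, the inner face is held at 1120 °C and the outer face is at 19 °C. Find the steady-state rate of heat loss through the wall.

Q = 1170 W

Series thermal resistances, inner to outer:
  R_magnesite brick = L/(kA) = 0.0400/(4.22·5.81) = 0.001631 K/W
  R_diatomaceous earth = L/(kA) = 0.402/(0.0868·5.81) = 0.7971 K/W
  R_gypsum board = L/(kA) = 0.114/(0.141·5.81) = 0.1392 K/W
ΣR = 0.001631 + 0.7971 + 0.1392 = 0.9379 K/W
Q = ΔT/ΣR = (1120 °C − 19 °C)/0.9379 = 1170 W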